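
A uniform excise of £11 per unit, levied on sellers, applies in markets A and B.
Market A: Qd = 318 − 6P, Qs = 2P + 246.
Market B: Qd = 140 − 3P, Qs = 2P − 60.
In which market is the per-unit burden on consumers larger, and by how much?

Market A: pre-tax P* = £9, Q* = 264; post-tax Q = 247.5; per-unit burden on consumers = £2.75.
Market B: pre-tax P* = £40, Q* = 20; post-tax Q = 6.8; per-unit burden on consumers = £4.4.
Difference: £2.75 vs £4.4 → market B is larger by £1.65.

Market B, by £1.65.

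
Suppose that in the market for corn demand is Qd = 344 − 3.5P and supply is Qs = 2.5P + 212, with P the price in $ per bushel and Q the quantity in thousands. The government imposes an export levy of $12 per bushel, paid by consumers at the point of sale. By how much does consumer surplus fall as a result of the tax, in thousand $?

Consumer surplus falls by $1291.25 thousand.

Without the tax, 344 − 3.5P = 2.5P + 212 gives 6P = 132, so P* = $22 and Q* = 267.
With the tax collected from consumers, demand (in seller-price terms) shifts: Qd = 344 − 3.5(P + 12).
Solving gives Q = 249.5 with consumers paying $27 and producers receiving $15 (the $12 wedge).
ΔCS is the trapezoid between Q = 249.5 and Q = 267 of height $5: ½ · (267 + 249.5) · 5 = $1291.25.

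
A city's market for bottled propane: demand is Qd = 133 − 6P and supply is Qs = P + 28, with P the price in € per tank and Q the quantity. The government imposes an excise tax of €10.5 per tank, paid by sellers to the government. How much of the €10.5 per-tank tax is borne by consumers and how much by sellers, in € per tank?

Consumers bear €1.5 per tank; sellers bear €9 per tank.

Without the tax, 133 − 6P = P + 28 gives 7P = 105, so P* = €15 and Q* = 43.
With the tax collected from sellers, supply shifts: Qs = (P − 10.5) + 28.
Solving gives Q = 34 with consumers paying €16.5 and sellers receiving €6 (the €10.5 wedge).
Burden on consumers: €1.5; on sellers: €9. (They sum to €10.5.)
The less price-elastic side of the market bears the larger share of a per-unit tax.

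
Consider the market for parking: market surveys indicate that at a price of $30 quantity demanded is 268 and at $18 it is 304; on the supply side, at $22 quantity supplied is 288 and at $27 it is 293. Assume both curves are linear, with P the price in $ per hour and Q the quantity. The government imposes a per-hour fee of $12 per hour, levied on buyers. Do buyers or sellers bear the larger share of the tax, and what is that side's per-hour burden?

Sellers bear the larger share: $9 per hour.

Demand slope: (304 − 268)/(18 − 30) = -3, so Qd = 358 − 3P.
Supply slope: (293 − 288)/(27 − 22) = 1, so Qs = P + 266.
Before the tax: set 358 − 3P = P + 266 → P* = $23, Q* = 289.
With the tax collected from buyers, demand (in seller-price terms) shifts: Qd = 358 − 3(P + 12).
Solving gives Q = 280 with buyers paying $26 and sellers receiving $14 (the $12 wedge).
Per-hour burden: buyers $3, sellers $9.
Sellers take the larger share because supply is less price-elastic here (demand slope 3 vs supply slope 1).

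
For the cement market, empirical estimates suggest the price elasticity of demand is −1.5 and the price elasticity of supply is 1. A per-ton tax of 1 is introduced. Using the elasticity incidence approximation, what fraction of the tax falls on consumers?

Consumers' share ≈ 0.4.

Incidence ratio: consumers' share ≈ εs / (εs + |εd|) = 1 / (1 + 1.5) = 0.4.
Supply is the less elastic side, so consumers bear the smaller share.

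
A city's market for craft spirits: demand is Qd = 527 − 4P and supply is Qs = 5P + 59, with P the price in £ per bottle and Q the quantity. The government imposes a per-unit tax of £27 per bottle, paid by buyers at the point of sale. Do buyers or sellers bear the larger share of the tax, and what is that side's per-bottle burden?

Buyers bear the larger share: £15 per bottle.

Without the tax, 527 − 4P = 5P + 59 gives 9P = 468, so P* = £52 and Q* = 319.
With the tax collected from buyers, demand (in seller-price terms) shifts: Qd = 527 − 4(P + 27).
Solving gives Q = 259 with buyers paying £67 and sellers receiving £40 (the £27 wedge).
Per-bottle burden: buyers £15, sellers £12.
Buyers take the larger share because demand is less price-elastic here (demand slope 4 vs supply slope 5).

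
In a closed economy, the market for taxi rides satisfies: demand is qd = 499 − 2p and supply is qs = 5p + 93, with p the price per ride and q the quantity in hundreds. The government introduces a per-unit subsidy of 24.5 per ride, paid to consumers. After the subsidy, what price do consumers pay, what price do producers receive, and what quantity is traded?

Consumers pay 40.5; producers receive 65; quantity = 418.

Before the subsidy: set 499 − 2p = 5p + 93 → p* = 58, q* = 383.
With a per-unit subsidy paid to consumers, each effectively pays p − 24.5, so demand becomes qd = 499 − 2(p − 24.5).
New equilibrium: consumers pay 40.5, producers receive 65, q = 418. (Wedge: pb − ps = −24.5.)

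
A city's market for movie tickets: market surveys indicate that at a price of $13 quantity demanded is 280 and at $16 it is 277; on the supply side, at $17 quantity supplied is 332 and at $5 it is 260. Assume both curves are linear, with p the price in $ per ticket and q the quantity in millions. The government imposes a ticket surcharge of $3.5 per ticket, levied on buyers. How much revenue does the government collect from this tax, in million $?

Tax revenue = $983.5 million.

Demand slope: (277 − 280)/(16 − 13) = -1, so qd = 293 − p.
Supply slope: (260 − 332)/(5 − 17) = 6, so qs = 6p + 230.
Before the tax: set 293 − p = 6p + 230 → p* = $9, q* = 284.
With the tax collected from buyers, demand (in seller-price terms) shifts: qd = 293 − (p + 3.5).
Solving gives q = 281 with buyers paying $12 and producers receiving $8.5 (the $3.5 wedge).
Revenue = t · Q = 3.5 · 281 = $983.5.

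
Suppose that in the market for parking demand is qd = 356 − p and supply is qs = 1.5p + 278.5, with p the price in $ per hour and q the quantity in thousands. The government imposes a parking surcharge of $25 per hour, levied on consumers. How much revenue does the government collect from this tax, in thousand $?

Tax revenue = $7750 thousand.

Without the tax, 356 − p = 1.5p + 278.5 gives 2.5p = 77.5, so p* = $31 and q* = 325.
With the tax collected from consumers, demand (in seller-price terms) shifts: qd = 356 − (p + 25).
New equilibrium: consumers pay $46, producers receive $21, q = 310. (Wedge: pb − ps = 25.)
Revenue = t · Q = 25 · 310 = $7750.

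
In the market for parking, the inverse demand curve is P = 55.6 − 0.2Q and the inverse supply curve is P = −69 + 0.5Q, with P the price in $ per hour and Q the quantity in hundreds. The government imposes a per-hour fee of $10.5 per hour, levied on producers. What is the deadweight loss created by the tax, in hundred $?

Inverting to Q(P) form: Qd = 278 − 5P; Qs = 2P + 138.
Before the tax: set 278 − 5P = 2P + 138 → P* = $20, Q* = 178.
With the tax collected from producers, supply shifts: Qs = 2(P − 10.5) + 138.
Solving gives Q = 163 with buyers paying $23 and producers receiving $12.5 (the $10.5 wedge).
Quantity falls by |ΔQ| = |178 − 163| = 15.
DWL = ½ · t · |ΔQ| = ½ · 10.5 · 15 = $78.75.

Deadweight loss = $78.75 hundred.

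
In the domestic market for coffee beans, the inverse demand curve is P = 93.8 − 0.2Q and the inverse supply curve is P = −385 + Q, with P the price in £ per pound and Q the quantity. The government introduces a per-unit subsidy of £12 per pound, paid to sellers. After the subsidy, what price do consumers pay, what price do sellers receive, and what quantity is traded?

Inverting to Q(P) form: Qd = 469 − 5P; Qs = P + 385.
Without the subsidy, 469 − 5P = P + 385 gives 6P = 84, so P* = £14 and Q* = 399.
With a per-unit subsidy paid to sellers, each receives P + 12 per unit sold, so supply becomes Qs = (P + 12) + 385.
New equilibrium: consumers pay £12, sellers receive £24, Q = 409. (Wedge: Pb − Ps = −12.)

Consumers pay £12; sellers receive £24; quantity = 409.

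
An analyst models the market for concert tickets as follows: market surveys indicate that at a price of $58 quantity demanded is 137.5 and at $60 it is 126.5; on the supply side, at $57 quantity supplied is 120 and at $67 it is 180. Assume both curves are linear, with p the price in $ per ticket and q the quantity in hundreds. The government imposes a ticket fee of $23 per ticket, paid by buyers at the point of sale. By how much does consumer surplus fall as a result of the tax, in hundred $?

Demand slope: (126.5 − 137.5)/(60 − 58) = -5.5, so qd = 456.5 − 5.5p.
Supply slope: (180 − 120)/(67 − 57) = 6, so qs = 6p − 222.
Without the tax, 456.5 − 5.5p = 6p − 222 gives 11.5p = 678.5, so p* = $59 and q* = 132.
With the tax collected from buyers, demand (in seller-price terms) shifts: qd = 456.5 − 5.5(p + 23).
Solving gives q = 66 with buyers paying $71 and suppliers receiving $48 (the $23 wedge).
ΔCS is the trapezoid between Q = 66 and Q = 132 of height $12: ½ · (132 + 66) · 12 = $1188.

Consumer surplus falls by $1188 hundred.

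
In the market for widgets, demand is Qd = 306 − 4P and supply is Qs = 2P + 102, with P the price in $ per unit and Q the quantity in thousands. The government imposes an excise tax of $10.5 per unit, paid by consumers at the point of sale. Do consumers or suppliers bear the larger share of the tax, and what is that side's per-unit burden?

Without the tax, 306 − 4P = 2P + 102 gives 6P = 204, so P* = $34 and Q* = 170.
With the tax collected from consumers, demand (in seller-price terms) shifts: Qd = 306 − 4(P + 10.5).
Solving gives Q = 156 with consumers paying $37.5 and suppliers receiving $27 (the $10.5 wedge).
Per-unit burden: consumers $3.5, suppliers $7.
Suppliers take the larger share because supply is less price-elastic here (demand slope 4 vs supply slope 2).
The less price-elastic side of the market bears the larger share of a per-unit tax.

Suppliers bear the larger share: $7 per unit.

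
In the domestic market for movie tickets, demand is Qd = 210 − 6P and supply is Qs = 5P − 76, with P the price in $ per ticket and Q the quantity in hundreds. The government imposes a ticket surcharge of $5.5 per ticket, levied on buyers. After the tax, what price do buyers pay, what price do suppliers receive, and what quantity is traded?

Buyers pay $28.5; suppliers receive $23; quantity = 39.

Before the tax: set 210 − 6P = 5P − 76 → P* = $26, Q* = 54.
With the tax collected from buyers, demand (in seller-price terms) shifts: Qd = 210 − 6(P + 5.5).
Solving gives Q = 39 with buyers paying $28.5 and suppliers receiving $23 (the $5.5 wedge).
The less price-elastic side of the market bears the larger share of a per-unit tax.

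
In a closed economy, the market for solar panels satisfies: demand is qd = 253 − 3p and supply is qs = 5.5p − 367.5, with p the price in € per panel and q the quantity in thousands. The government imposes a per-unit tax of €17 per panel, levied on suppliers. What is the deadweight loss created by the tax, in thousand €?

Without the tax, 253 − 3p = 5.5p − 367.5 gives 8.5p = 620.5, so p* = €73 and q* = 34.
With the tax collected from suppliers, supply shifts: qs = 5.5(p − 17) − 367.5.
Solving gives q = 1 with buyers paying €84 and suppliers receiving €67 (the €17 wedge).
Quantity falls by |ΔQ| = |34 − 1| = 33.
DWL = ½ · t · |ΔQ| = ½ · 17 · 33 = €280.5.

Deadweight loss = €280.5 thousand.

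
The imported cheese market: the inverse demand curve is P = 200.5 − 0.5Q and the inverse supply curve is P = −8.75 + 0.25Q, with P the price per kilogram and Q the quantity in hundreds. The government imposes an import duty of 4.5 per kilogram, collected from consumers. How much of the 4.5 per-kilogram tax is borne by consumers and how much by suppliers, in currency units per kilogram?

Consumers bear 3 per kilogram; suppliers bear 1.5 per kilogram.

Inverting to Q(P) form: Qd = 401 − 2P; Qs = 4P + 35.
Before the tax: set 401 − 2P = 4P + 35 → P* = 61, Q* = 279.
With the tax collected from consumers, demand (in seller-price terms) shifts: Qd = 401 − 2(P + 4.5).
New equilibrium: consumers pay 64, suppliers receive 59.5, Q = 273. (Wedge: Pb − Ps = 4.5.)
Burden on consumers: 3; on suppliers: 1.5. (They sum to 4.5.)
The less price-elastic side of the market bears the larger share of a per-unit tax.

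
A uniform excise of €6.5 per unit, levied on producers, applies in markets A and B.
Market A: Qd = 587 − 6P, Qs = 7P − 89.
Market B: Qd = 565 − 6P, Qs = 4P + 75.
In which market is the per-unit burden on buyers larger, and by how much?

Market A: pre-tax P* = €52, Q* = 275; post-tax Q = 254; per-unit burden on buyers = €3.5.
Market B: pre-tax P* = €49, Q* = 271; post-tax Q = 255.4; per-unit burden on buyers = €2.6.
Difference: €3.5 vs €2.6 → market A is larger by €0.9.

Market A, by €0.9.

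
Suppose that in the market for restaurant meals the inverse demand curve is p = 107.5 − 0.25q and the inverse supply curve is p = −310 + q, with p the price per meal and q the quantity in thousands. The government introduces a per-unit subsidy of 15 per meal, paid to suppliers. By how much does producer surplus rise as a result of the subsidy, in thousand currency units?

Producer surplus rises by 4080 thousand.

Rewrite in direct form: qd = 430 − 4p and qs = p + 310.
Without the subsidy, 430 − 4p = p + 310 gives 5p = 120, so p* = 24 and q* = 334.
With a per-unit subsidy paid to suppliers, each receives p + 15 per unit sold, so supply becomes qs = (p + 15) + 310.
New equilibrium: buyers pay 21, suppliers receive 36, q = 346. (Wedge: pb − ps = −15.)
ΔPS is the trapezoid between Q = 346 and Q = 334 of height 12: ½ · (334 + 346) · 12 = 4080.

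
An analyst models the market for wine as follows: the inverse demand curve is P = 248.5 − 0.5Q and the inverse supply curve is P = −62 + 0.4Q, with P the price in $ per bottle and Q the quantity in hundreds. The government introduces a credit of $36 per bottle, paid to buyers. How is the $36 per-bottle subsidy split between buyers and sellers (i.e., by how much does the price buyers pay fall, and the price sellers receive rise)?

Inverting to Q(P) form: Qd = 497 − 2P; Qs = 2.5P + 155.
Without the subsidy, 497 − 2P = 2.5P + 155 gives 4.5P = 342, so P* = $76 and Q* = 345.
With a per-unit subsidy paid to buyers, each effectively pays P − 36, so demand becomes Qd = 497 − 2(P − 36).
New equilibrium: buyers pay $56, sellers receive $92, Q = 385. (Wedge: Pb − Ps = −36.)
Gain to buyers: $20; to sellers: $16. (They sum to $36.)

Buyers gain $20 per bottle; sellers gain $16 per bottle.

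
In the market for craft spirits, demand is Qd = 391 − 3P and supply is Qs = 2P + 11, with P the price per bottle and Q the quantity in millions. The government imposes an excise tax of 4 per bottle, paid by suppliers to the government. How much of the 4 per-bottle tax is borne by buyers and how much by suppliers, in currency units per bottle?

Buyers bear 1.6 per bottle; suppliers bear 2.4 per bottle.

Before the tax: set 391 − 3P = 2P + 11 → P* = 76, Q* = 163.
With the tax collected from suppliers, supply shifts: Qs = 2(P − 4) + 11.
Solving gives Q = 158.2 with buyers paying 77.6 and suppliers receiving 73.6 (the 4 wedge).
Burden on buyers: 1.6; on suppliers: 2.4. (They sum to 4.)
The less price-elastic side of the market bears the larger share of a per-unit tax.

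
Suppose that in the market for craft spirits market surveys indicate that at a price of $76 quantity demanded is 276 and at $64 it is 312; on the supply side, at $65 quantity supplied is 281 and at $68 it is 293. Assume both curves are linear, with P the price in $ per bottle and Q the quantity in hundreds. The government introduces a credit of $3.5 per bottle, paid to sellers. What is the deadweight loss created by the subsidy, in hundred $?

Demand slope: (312 − 276)/(64 − 76) = -3, so Qd = 504 − 3P.
Supply slope: (293 − 281)/(68 − 65) = 4, so Qs = 4P + 21.
Without the subsidy, 504 − 3P = 4P + 21 gives 7P = 483, so P* = $69 and Q* = 297.
With a per-unit subsidy paid to sellers, each receives P + 3.5 per unit sold, so supply becomes Qs = 4(P + 3.5) + 21.
New equilibrium: consumers pay $67, sellers receive $70.5, Q = 303. (Wedge: Pb − Ps = −3.5.)
Quantity rises by |ΔQ| = |297 − 303| = 6.
DWL = ½ · t · |ΔQ| = ½ · 3.5 · 6 = $10.5.

Deadweight loss = $10.5 hundred.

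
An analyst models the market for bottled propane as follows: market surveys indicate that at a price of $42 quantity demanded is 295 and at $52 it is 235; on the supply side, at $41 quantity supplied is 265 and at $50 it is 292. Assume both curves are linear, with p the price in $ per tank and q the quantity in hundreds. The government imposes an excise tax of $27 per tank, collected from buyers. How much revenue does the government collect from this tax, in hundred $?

Tax revenue = $6021 hundred.

Demand slope: (235 − 295)/(52 − 42) = -6, so qd = 547 − 6p.
Supply slope: (292 − 265)/(50 − 41) = 3, so qs = 3p + 142.
Before the tax: set 547 − 6p = 3p + 142 → p* = $45, q* = 277.
With the tax collected from buyers, demand (in seller-price terms) shifts: qd = 547 − 6(p + 27).
New equilibrium: buyers pay $54, producers receive $27, q = 223. (Wedge: pb − ps = 27.)
Revenue = t · Q = 27 · 223 = $6021.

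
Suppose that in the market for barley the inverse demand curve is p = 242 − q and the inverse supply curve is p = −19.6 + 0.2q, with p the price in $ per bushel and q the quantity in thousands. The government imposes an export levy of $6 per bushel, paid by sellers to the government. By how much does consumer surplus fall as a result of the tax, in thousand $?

Inverting to q(p) form: qd = 242 − p; qs = 5p + 98.
Before the tax: set 242 − p = 5p + 98 → p* = $24, q* = 218.
With the tax collected from sellers, supply shifts: qs = 5(p − 6) + 98.
New equilibrium: consumers pay $29, sellers receive $23, q = 213. (Wedge: pb − ps = 6.)
ΔCS is the trapezoid between Q = 213 and Q = 218 of height $5: ½ · (218 + 213) · 5 = $1077.5.

Consumer surplus falls by $1077.5 thousand.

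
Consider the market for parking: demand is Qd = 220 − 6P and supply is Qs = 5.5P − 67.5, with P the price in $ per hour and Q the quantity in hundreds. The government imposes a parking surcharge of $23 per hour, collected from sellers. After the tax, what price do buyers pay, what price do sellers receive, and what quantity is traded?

Buyers pay $36; sellers receive $13; quantity = 4.

Without the tax, 220 − 6P = 5.5P − 67.5 gives 11.5P = 287.5, so P* = $25 and Q* = 70.
With the tax collected from sellers, supply shifts: Qs = 5.5(P − 23) − 67.5.
Solving gives Q = 4 with buyers paying $36 and sellers receiving $13 (the $23 wedge).
The less price-elastic side of the market bears the larger share of a per-unit tax.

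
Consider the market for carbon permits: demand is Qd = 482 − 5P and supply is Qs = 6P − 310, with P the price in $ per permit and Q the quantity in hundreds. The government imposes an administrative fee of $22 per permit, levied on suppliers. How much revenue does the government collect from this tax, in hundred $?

Tax revenue = $1364 hundred.

Without the tax, 482 − 5P = 6P − 310 gives 11P = 792, so P* = $72 and Q* = 122.
With the tax collected from suppliers, supply shifts: Qs = 6(P − 22) − 310.
Solving gives Q = 62 with consumers paying $84 and suppliers receiving $62 (the $22 wedge).
Revenue = t · Q = 22 · 62 = $1364.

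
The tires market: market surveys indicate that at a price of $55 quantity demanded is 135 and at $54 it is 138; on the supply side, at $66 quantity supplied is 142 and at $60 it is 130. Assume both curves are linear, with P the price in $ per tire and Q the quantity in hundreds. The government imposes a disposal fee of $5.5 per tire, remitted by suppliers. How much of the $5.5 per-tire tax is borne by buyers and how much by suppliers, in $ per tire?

Demand slope: (138 − 135)/(54 − 55) = -3, so Qd = 300 − 3P.
Supply slope: (130 − 142)/(60 − 66) = 2, so Qs = 2P + 10.
Before the tax: set 300 − 3P = 2P + 10 → P* = $58, Q* = 126.
With the tax collected from suppliers, supply shifts: Qs = 2(P − 5.5) + 10.
New equilibrium: buyers pay $60.2, suppliers receive $54.7, Q = 119.4. (Wedge: Pb − Ps = 5.5.)
Burden on buyers: $2.2; on suppliers: $3.3. (They sum to $5.5.)
The less price-elastic side of the market bears the larger share of a per-unit tax.

Buyers bear $2.2 per tire; suppliers bear $3.3 per tire.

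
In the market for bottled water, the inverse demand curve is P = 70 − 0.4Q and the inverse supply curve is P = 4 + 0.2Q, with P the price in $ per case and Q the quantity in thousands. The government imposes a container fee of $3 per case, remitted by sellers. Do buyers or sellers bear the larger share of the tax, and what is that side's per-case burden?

Buyers bear the larger share: $2 per case.

Rewrite in direct form: Qd = 175 − 2.5P and Qs = 5P − 20.
Without the tax, 175 − 2.5P = 5P − 20 gives 7.5P = 195, so P* = $26 and Q* = 110.
With the tax collected from sellers, supply shifts: Qs = 5(P − 3) − 20.
New equilibrium: buyers pay $28, sellers receive $25, Q = 105. (Wedge: Pb − Ps = 3.)
Per-case burden: buyers $2, sellers $1.
Buyers take the larger share because demand is less price-elastic here (demand slope 2.5 vs supply slope 5).
The less price-elastic side of the market bears the larger share of a per-unit tax.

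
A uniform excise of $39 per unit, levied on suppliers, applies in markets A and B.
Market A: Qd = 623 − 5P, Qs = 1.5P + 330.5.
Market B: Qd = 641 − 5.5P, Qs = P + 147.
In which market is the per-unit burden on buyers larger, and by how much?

Market A: pre-tax P* = $45, Q* = 398; post-tax Q = 353; per-unit burden on buyers = $9.
Market B: pre-tax P* = $76, Q* = 223; post-tax Q = 190; per-unit burden on buyers = $6.
Difference: $9 vs $6 → market A is larger by $3.

Market A, by $3.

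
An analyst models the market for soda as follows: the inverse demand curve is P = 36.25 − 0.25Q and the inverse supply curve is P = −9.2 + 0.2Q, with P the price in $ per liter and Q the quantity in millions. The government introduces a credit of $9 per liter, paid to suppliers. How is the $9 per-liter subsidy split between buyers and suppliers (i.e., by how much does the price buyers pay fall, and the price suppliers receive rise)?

Buyers gain $5 per liter; suppliers gain $4 per liter.

Rewrite in direct form: Qd = 145 − 4P and Qs = 5P + 46.
Without the subsidy, 145 − 4P = 5P + 46 gives 9P = 99, so P* = $11 and Q* = 101.
With a per-unit subsidy paid to suppliers, each receives P + 9 per unit sold, so supply becomes Qs = 5(P + 9) + 46.
New equilibrium: buyers pay $6, suppliers receive $15, Q = 121. (Wedge: Pb − Ps = −9.)
Gain to buyers: $5; to suppliers: $4. (They sum to $9.)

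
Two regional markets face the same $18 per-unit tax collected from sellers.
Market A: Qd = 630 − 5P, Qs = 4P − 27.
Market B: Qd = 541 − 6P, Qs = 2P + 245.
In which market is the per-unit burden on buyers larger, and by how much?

Market A: pre-tax P* = $73, Q* = 265; post-tax Q = 225; per-unit burden on buyers = $8.
Market B: pre-tax P* = $37, Q* = 319; post-tax Q = 292; per-unit burden on buyers = $4.5.
Difference: $8 vs $4.5 → market A is larger by $3.5.

Market A, by $3.5.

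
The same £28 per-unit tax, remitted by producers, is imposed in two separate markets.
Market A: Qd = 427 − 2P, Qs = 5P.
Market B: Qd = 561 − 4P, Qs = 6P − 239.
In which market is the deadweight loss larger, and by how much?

Market B, by £380.8.

Market A: pre-tax P* = £61, Q* = 305; post-tax Q = 265; deadweight loss = £560.
Market B: pre-tax P* = £80, Q* = 241; post-tax Q = 173.8; deadweight loss = £940.8.
Difference: £560 vs £940.8 → market B is larger by £380.8.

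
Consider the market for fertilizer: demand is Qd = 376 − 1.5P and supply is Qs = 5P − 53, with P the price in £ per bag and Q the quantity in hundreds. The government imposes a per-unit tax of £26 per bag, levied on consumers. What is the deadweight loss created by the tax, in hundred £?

Before the tax: set 376 − 1.5P = 5P − 53 → P* = £66, Q* = 277.
With the tax collected from consumers, demand (in seller-price terms) shifts: Qd = 376 − 1.5(P + 26).
New equilibrium: consumers pay £86, suppliers receive £60, Q = 247. (Wedge: Pb − Ps = 26.)
Quantity falls by |ΔQ| = |277 − 247| = 30.
DWL = ½ · t · |ΔQ| = ½ · 26 · 30 = £390.

Deadweight loss = £390 hundred.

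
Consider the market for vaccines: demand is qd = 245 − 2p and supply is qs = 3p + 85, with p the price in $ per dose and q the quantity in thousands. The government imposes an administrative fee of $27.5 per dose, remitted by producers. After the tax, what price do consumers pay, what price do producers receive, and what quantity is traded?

Without the tax, 245 − 2p = 3p + 85 gives 5p = 160, so p* = $32 and q* = 181.
With the tax collected from producers, supply shifts: qs = 3(p − 27.5) + 85.
Solving gives q = 148 with consumers paying $48.5 and producers receiving $21 (the $27.5 wedge).

Consumers pay $48.5; producers receive $21; quantity = 148.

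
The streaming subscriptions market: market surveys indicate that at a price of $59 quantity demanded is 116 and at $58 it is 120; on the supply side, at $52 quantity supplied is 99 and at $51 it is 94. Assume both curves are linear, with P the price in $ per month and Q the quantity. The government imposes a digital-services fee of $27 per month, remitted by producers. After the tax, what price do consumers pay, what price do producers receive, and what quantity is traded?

Demand slope: (120 − 116)/(58 − 59) = -4, so Qd = 352 − 4P.
Supply slope: (94 − 99)/(51 − 52) = 5, so Qs = 5P − 161.
Before the tax: set 352 − 4P = 5P − 161 → P* = $57, Q* = 124.
With the tax collected from producers, supply shifts: Qs = 5(P − 27) − 161.
Solving gives Q = 64 with consumers paying $72 and producers receiving $45 (the $27 wedge).
The less price-elastic side of the market bears the larger share of a per-unit tax.

Consumers pay $72; producers receive $45; quantity = 64.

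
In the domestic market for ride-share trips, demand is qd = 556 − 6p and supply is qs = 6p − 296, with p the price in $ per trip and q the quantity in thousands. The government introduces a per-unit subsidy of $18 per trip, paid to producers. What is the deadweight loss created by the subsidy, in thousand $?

Deadweight loss = $486 thousand.

Before the subsidy: set 556 − 6p = 6p − 296 → p* = $71, q* = 130.
With a per-unit subsidy paid to producers, each receives p + 18 per unit sold, so supply becomes qs = 6(p + 18) − 296.
Solving gives q = 184 with consumers paying $62 and producers receiving $80 (the $18 wedge).
Quantity rises by |ΔQ| = |130 − 184| = 54.
DWL = ½ · t · |ΔQ| = ½ · 18 · 54 = $486.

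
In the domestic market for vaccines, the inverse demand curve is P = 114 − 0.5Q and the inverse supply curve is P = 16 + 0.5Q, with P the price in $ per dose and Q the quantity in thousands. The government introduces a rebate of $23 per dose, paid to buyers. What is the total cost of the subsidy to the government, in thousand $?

Government outlay = $2783 thousand.

Inverting to Q(P) form: Qd = 228 − 2P; Qs = 2P − 32.
Before the subsidy: set 228 − 2P = 2P − 32 → P* = $65, Q* = 98.
With a per-unit subsidy paid to buyers, each effectively pays P − 23, so demand becomes Qd = 228 − 2(P − 23).
Solving gives Q = 121 with buyers paying $53.5 and producers receiving $76.5 (the $23 wedge).
Outlay = t · Q = 23 · 121 = $2783.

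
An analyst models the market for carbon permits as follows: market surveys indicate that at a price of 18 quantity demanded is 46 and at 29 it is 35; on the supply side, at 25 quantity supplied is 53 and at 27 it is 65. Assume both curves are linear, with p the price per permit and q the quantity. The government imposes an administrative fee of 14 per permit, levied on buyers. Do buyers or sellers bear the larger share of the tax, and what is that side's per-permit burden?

Demand slope: (35 − 46)/(29 − 18) = -1, so qd = 64 − p.
Supply slope: (65 − 53)/(27 − 25) = 6, so qs = 6p − 97.
Without the tax, 64 − p = 6p − 97 gives 7p = 161, so p* = 23 and q* = 41.
With the tax collected from buyers, demand (in seller-price terms) shifts: qd = 64 − (p + 14).
Solving gives q = 29 with buyers paying 35 and sellers receiving 21 (the 14 wedge).
Per-permit burden: buyers 12, sellers 2.
Buyers take the larger share because demand is less price-elastic here (demand slope 1 vs supply slope 6).
The less price-elastic side of the market bears the larger share of a per-unit tax.

Buyers bear the larger share: 12 per permit.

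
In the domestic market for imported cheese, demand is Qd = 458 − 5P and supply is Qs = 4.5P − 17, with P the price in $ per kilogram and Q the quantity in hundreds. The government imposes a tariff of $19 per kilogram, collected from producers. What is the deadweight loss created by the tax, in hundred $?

Deadweight loss = $427.5 hundred.

Before the tax: set 458 − 5P = 4.5P − 17 → P* = $50, Q* = 208.
With the tax collected from producers, supply shifts: Qs = 4.5(P − 19) − 17.
New equilibrium: buyers pay $59, producers receive $40, Q = 163. (Wedge: Pb − Ps = 19.)
Quantity falls by |ΔQ| = |208 − 163| = 45.
DWL = ½ · t · |ΔQ| = ½ · 19 · 45 = $427.5.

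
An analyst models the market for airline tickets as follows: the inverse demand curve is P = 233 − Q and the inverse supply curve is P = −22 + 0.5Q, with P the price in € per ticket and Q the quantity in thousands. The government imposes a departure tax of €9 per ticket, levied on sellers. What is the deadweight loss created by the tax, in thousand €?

Rewrite in direct form: Qd = 233 − P and Qs = 2P + 44.
Without the tax, 233 − P = 2P + 44 gives 3P = 189, so P* = €63 and Q* = 170.
With the tax collected from sellers, supply shifts: Qs = 2(P − 9) + 44.
New equilibrium: buyers pay €69, sellers receive €60, Q = 164. (Wedge: Pb − Ps = 9.)
Quantity falls by |ΔQ| = |170 − 164| = 6.
DWL = ½ · t · |ΔQ| = ½ · 9 · 6 = €27.

Deadweight loss = €27 thousand.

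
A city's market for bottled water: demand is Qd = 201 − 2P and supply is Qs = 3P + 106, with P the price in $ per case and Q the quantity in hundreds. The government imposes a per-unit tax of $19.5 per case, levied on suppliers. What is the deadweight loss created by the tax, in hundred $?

Deadweight loss = $228.15 hundred.

Without the tax, 201 − 2P = 3P + 106 gives 5P = 95, so P* = $19 and Q* = 163.
With the tax collected from suppliers, supply shifts: Qs = 3(P − 19.5) + 106.
Solving gives Q = 139.6 with consumers paying $30.7 and suppliers receiving $11.2 (the $19.5 wedge).
Quantity falls by |ΔQ| = |163 − 139.6| = 23.4.
DWL = ½ · t · |ΔQ| = ½ · 19.5 · 23.4 = $228.15.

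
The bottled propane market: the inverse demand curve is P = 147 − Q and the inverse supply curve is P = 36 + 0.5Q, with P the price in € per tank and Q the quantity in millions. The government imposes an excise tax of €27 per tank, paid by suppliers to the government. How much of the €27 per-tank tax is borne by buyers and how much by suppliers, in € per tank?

Inverting to Q(P) form: Qd = 147 − P; Qs = 2P − 72.
Without the tax, 147 − P = 2P − 72 gives 3P = 219, so P* = €73 and Q* = 74.
With the tax collected from suppliers, supply shifts: Qs = 2(P − 27) − 72.
Solving gives Q = 56 with buyers paying €91 and suppliers receiving €64 (the €27 wedge).
Burden on buyers: €18; on suppliers: €9. (They sum to €27.)

Buyers bear €18 per tank; suppliers bear €9 per tank.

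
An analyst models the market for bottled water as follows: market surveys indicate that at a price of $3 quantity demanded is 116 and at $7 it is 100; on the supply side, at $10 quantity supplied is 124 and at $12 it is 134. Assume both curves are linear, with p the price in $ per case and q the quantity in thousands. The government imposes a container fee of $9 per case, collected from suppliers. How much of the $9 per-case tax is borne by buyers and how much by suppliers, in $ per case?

Demand slope: (100 − 116)/(7 − 3) = -4, so qd = 128 − 4p.
Supply slope: (134 − 124)/(12 − 10) = 5, so qs = 5p + 74.
Without the tax, 128 − 4p = 5p + 74 gives 9p = 54, so p* = $6 and q* = 104.
With the tax collected from suppliers, supply shifts: qs = 5(p − 9) + 74.
Solving gives q = 84 with buyers paying $11 and suppliers receiving $2 (the $9 wedge).
Burden on buyers: $5; on suppliers: $4. (They sum to $9.)

Buyers bear $5 per case; suppliers bear $4 per case.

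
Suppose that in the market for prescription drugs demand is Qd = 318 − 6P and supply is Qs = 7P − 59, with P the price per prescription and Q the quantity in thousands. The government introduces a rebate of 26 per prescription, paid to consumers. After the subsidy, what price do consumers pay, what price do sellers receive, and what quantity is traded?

Consumers pay 15; sellers receive 41; quantity = 228.

Without the subsidy, 318 − 6P = 7P − 59 gives 13P = 377, so P* = 29 and Q* = 144.
With a per-unit subsidy paid to consumers, each effectively pays P − 26, so demand becomes Qd = 318 − 6(P − 26).
Solving gives Q = 228 with consumers paying 15 and sellers receiving 41 (the 26 wedge).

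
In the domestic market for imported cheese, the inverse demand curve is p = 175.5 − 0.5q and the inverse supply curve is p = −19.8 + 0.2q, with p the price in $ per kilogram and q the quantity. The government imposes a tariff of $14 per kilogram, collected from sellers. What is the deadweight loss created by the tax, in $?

Inverting to q(p) form: qd = 351 − 2p; qs = 5p + 99.
Before the tax: set 351 − 2p = 5p + 99 → p* = $36, q* = 279.
With the tax collected from sellers, supply shifts: qs = 5(p − 14) + 99.
Solving gives q = 259 with buyers paying $46 and sellers receiving $32 (the $14 wedge).
Quantity falls by |ΔQ| = |279 − 259| = 20.
DWL = ½ · t · |ΔQ| = ½ · 14 · 20 = $140.

Deadweight loss = $140.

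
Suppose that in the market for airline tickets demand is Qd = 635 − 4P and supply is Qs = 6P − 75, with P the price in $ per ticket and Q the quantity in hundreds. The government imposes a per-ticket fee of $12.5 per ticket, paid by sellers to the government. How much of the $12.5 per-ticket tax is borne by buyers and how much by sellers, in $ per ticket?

Buyers bear $7.5 per ticket; sellers bear $5 per ticket.

Without the tax, 635 − 4P = 6P − 75 gives 10P = 710, so P* = $71 and Q* = 351.
With the tax collected from sellers, supply shifts: Qs = 6(P − 12.5) − 75.
Solving gives Q = 321 with buyers paying $78.5 and sellers receiving $66 (the $12.5 wedge).
Burden on buyers: $7.5; on sellers: $5. (They sum to $12.5.)
The less price-elastic side of the market bears the larger share of a per-unit tax.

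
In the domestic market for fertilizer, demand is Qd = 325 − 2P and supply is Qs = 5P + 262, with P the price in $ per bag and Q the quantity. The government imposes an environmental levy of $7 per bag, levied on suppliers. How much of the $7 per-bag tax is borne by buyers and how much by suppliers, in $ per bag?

Buyers bear $5 per bag; suppliers bear $2 per bag.

Without the tax, 325 − 2P = 5P + 262 gives 7P = 63, so P* = $9 and Q* = 307.
With the tax collected from suppliers, supply shifts: Qs = 5(P − 7) + 262.
Solving gives Q = 297 with buyers paying $14 and suppliers receiving $7 (the $7 wedge).
Burden on buyers: $5; on suppliers: $2. (They sum to $7.)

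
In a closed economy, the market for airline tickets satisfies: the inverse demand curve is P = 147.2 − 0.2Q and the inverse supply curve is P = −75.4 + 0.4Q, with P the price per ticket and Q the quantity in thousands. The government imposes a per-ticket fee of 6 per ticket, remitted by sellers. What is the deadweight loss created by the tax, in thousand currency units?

Rewrite in direct form: Qd = 736 − 5P and Qs = 2.5P + 188.5.
Before the tax: set 736 − 5P = 2.5P + 188.5 → P* = 73, Q* = 371.
With the tax collected from sellers, supply shifts: Qs = 2.5(P − 6) + 188.5.
New equilibrium: buyers pay 75, sellers receive 69, Q = 361. (Wedge: Pb − Ps = 6.)
Quantity falls by |ΔQ| = |371 − 361| = 10.
DWL = ½ · t · |ΔQ| = ½ · 6 · 10 = 30.

Deadweight loss = 30 thousand.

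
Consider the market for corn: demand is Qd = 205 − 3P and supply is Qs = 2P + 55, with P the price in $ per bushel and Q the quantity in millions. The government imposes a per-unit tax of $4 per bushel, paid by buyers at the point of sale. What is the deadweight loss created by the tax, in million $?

Deadweight loss = $9.6 million.

Before the tax: set 205 − 3P = 2P + 55 → P* = $30, Q* = 115.
With the tax collected from buyers, demand (in seller-price terms) shifts: Qd = 205 − 3(P + 4).
Solving gives Q = 110.2 with buyers paying $31.6 and suppliers receiving $27.6 (the $4 wedge).
Quantity falls by |ΔQ| = |115 − 110.2| = 4.8.
DWL = ½ · t · |ΔQ| = ½ · 4 · 4.8 = $9.6.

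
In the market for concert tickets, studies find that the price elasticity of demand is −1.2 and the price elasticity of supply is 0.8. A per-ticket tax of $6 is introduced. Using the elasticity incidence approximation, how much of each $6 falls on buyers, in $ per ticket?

Incidence ratio: buyers' share ≈ εs / (εs + |εd|) = 0.8 / (0.8 + 1.2) = 0.4.
So buyers bear ≈ 0.4 × $6 = $2.4; producers bear $3.6.

Buyers bear ≈ $2.4 per ticket.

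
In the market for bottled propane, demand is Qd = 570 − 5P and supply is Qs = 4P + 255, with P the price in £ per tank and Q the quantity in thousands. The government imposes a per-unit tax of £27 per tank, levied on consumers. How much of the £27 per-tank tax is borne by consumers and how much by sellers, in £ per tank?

Before the tax: set 570 − 5P = 4P + 255 → P* = £35, Q* = 395.
With the tax collected from consumers, demand (in seller-price terms) shifts: Qd = 570 − 5(P + 27).
Solving gives Q = 335 with consumers paying £47 and sellers receiving £20 (the £27 wedge).
Burden on consumers: £12; on sellers: £15. (They sum to £27.)

Consumers bear £12 per tank; sellers bear £15 per tank.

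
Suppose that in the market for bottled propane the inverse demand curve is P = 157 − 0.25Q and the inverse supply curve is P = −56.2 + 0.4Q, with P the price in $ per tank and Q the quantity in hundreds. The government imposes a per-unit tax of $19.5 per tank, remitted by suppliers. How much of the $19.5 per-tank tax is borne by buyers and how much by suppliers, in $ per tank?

Rewrite in direct form: Qd = 628 − 4P and Qs = 2.5P + 140.5.
Before the tax: set 628 − 4P = 2.5P + 140.5 → P* = $75, Q* = 328.
With the tax collected from suppliers, supply shifts: Qs = 2.5(P − 19.5) + 140.5.
New equilibrium: buyers pay $82.5, suppliers receive $63, Q = 298. (Wedge: Pb − Ps = 19.5.)
Burden on buyers: $7.5; on suppliers: $12. (They sum to $19.5.)

Buyers bear $7.5 per tank; suppliers bear $12 per tank.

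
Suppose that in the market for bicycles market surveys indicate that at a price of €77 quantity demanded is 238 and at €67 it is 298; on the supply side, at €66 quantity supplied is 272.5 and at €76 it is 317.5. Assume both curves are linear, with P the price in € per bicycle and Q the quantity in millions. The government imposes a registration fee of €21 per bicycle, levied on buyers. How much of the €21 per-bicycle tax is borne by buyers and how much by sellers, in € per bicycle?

Demand slope: (298 − 238)/(67 − 77) = -6, so Qd = 700 − 6P.
Supply slope: (317.5 − 272.5)/(76 − 66) = 4.5, so Qs = 4.5P − 24.5.
Without the tax, 700 − 6P = 4.5P − 24.5 gives 10.5P = 724.5, so P* = €69 and Q* = 286.
With the tax collected from buyers, demand (in seller-price terms) shifts: Qd = 700 − 6(P + 21).
Solving gives Q = 232 with buyers paying €78 and sellers receiving €57 (the €21 wedge).
Burden on buyers: €9; on sellers: €12. (They sum to €21.)

Buyers bear €9 per bicycle; sellers bear €12 per bicycle.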